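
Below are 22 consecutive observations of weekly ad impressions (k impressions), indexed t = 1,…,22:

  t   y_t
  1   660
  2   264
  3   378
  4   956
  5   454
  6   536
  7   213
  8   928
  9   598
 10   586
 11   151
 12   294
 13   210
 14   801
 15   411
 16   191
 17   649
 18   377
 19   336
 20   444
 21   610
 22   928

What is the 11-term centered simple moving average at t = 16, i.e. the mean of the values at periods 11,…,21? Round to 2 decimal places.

Sum of periods 11–21: 151 + 294 + 210 + 801 + 411 + 191 + 649 + 377 + 336 + 444 + 610 = 4474
Divide by 11: 4474 / 11 = 406.73

406.73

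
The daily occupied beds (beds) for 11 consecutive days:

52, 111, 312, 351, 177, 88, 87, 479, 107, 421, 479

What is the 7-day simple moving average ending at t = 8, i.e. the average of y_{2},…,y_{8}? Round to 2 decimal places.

Sum of periods 2–8: 111 + 312 + 351 + 177 + 88 + 87 + 479 = 1605
Divide by 7: 1605 / 7 = 229.29

229.29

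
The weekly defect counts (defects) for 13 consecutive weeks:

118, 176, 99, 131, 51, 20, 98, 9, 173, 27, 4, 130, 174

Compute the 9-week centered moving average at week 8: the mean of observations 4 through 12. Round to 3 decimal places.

71.444

Sum of periods 4–12: 131 + 51 + 20 + 98 + 9 + 173 + 27 + 4 + 130 = 643
Divide by 9: 643 / 9 = 71.444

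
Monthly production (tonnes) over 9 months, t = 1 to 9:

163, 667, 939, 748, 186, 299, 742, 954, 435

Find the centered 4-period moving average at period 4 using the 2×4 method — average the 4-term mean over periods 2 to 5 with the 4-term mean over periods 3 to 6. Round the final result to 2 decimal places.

589.00

Sum over 2–5: 667 + 939 + 748 + 186 = 2540
Sum over 3–6: 939 + 748 + 186 + 299 = 2172
CMA at t=4 = (2540 + 2172) / (2·4) = 4712 / 8 = 589.00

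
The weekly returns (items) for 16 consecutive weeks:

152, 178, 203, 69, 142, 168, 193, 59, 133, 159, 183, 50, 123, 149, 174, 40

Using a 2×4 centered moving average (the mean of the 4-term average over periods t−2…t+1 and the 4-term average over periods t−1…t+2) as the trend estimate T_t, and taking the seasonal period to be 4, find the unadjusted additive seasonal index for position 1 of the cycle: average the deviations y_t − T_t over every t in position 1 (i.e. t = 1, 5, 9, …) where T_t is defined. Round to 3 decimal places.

-2.042

Season position 1 occurs at t = 5, 9, 13 (where T_t is defined).
t=5: T_5 = 144.25000; y_5 − T_5 = 142 − 144.25000 = -2.25000
t=9: T_9 = 134.75000; y_9 − T_9 = 133 − 134.75000 = -1.75000
t=13: T_13 = 125.12500; y_13 − T_13 = 123 − 125.12500 = -2.12500
Mean deviation: (-2.25000 + -1.75000 + -2.12500) / 3 = -2.042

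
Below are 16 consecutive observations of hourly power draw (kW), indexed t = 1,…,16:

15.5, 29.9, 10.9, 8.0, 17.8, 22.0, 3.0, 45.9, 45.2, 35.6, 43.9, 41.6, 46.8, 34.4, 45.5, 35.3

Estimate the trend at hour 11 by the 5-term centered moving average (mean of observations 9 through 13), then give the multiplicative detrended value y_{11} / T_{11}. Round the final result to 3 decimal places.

Trend T_11 = (45.2 + 35.6 + 43.9 + 41.6 + 46.8) / 5 = 213.1/5 = 42.62000
Ratio to trend: 43.9 / 42.62000 = 1.030

1.030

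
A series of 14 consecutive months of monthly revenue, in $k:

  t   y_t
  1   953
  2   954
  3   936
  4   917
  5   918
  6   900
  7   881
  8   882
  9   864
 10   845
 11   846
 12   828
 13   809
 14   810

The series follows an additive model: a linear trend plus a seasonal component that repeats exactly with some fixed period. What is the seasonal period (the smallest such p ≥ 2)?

First differences y_{t+1} − y_t: 1, -18, -19, 1, -18, -19, 1, -18, …
The difference pattern repeats every 3 terms and not for any smaller step, so p = 3.

3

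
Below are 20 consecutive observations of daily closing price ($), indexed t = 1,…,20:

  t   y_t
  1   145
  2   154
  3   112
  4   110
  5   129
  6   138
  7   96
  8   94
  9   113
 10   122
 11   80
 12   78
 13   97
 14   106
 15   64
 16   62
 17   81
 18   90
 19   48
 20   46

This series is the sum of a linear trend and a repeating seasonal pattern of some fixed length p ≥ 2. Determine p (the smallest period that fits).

First differences y_{t+1} − y_t: 9, -42, -2, 19, 9, -42, -2, 19, 9, -42, …
The difference pattern repeats every 4 terms and not for any smaller step, so p = 4.

4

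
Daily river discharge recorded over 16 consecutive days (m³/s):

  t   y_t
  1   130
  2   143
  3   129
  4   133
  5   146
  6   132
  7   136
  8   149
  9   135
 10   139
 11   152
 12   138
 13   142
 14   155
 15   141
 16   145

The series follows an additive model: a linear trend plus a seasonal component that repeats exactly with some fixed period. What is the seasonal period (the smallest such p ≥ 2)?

3

First differences y_{t+1} − y_t: 13, -14, 4, 13, -14, 4, 13, -14, …
The difference pattern repeats every 3 terms and not for any smaller step, so p = 3.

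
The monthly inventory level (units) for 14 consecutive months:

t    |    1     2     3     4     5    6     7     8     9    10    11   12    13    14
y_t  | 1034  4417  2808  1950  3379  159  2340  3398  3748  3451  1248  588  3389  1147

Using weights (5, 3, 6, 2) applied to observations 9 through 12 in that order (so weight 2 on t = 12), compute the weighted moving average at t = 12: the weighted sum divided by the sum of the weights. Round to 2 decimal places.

2359.81

Weighted sum: 5·3748 + 3·3451 + 6·1248 + 2·588 = 18740 + 10353 + 7488 + 1176 = 37757
Weight total: 5 + 3 + 6 + 2 = 16
WMA = 37757 / 16 = 2359.81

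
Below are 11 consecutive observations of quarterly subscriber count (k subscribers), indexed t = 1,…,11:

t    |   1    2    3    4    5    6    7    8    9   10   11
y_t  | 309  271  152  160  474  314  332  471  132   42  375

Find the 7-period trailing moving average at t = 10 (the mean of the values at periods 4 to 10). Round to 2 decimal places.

Sum of periods 4–10: 160 + 474 + 314 + 332 + 471 + 132 + 42 = 1925
Divide by 7: 1925 / 7 = 275.00

275.00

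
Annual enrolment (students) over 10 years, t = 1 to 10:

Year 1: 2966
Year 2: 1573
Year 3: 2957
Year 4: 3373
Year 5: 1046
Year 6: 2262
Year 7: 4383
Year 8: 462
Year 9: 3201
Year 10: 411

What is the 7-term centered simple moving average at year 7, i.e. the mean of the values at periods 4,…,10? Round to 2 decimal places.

Sum of periods 4–10: 3373 + 1046 + 2262 + 4383 + 462 + 3201 + 411 = 15138
Divide by 7: 15138 / 7 = 2162.57

2162.57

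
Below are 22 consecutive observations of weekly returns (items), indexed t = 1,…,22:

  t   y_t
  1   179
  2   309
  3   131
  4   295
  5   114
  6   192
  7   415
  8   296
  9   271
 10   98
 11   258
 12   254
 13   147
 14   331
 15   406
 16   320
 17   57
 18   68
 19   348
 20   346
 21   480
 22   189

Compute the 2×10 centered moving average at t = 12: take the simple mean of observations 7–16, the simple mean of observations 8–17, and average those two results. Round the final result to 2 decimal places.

261.70

Sum over 7–16: 415 + 296 + 271 + 98 + 258 + 254 + 147 + 331 + 406 + 320 = 2796
Sum over 8–17: 296 + 271 + 98 + 258 + 254 + 147 + 331 + 406 + 320 + 57 = 2438
CMA at t=12 = (2796 + 2438) / (2·10) = 5234 / 20 = 261.70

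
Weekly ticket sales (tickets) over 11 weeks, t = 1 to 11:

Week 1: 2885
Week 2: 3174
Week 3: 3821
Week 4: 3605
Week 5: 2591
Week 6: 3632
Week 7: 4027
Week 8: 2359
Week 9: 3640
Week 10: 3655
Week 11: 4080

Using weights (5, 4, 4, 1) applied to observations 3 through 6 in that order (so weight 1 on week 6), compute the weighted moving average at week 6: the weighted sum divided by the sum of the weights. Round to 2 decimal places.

3394.36

Weighted sum: 5·3821 + 4·3605 + 4·2591 + 1·3632 = 19105 + 14420 + 10364 + 3632 = 47521
Weight total: 5 + 4 + 4 + 1 = 14
WMA = 47521 / 14 = 3394.36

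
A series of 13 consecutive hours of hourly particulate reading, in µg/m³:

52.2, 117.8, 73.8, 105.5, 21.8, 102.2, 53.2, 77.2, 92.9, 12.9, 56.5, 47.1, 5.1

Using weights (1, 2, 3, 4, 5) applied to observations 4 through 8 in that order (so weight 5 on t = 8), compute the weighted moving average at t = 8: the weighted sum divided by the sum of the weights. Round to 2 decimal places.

70.30

Weighted sum: 1·105.5 + 2·21.8 + 3·102.2 + 4·53.2 + 5·77.2 = 105.5 + 43.6 + 306.6 + 212.8 + 386.0 = 1054.5
Weight total: 1 + 2 + 3 + 4 + 5 = 15
WMA = 1054.5 / 15 = 70.30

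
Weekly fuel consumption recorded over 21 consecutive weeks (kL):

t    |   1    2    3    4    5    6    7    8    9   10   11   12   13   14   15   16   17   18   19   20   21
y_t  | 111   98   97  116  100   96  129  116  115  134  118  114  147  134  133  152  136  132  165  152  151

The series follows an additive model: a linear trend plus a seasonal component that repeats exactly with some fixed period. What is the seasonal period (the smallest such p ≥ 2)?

First differences y_{t+1} − y_t: -13, -1, 19, -16, -4, 33, -13, -1, 19, -16, -4, 33, -13, -1, …
The difference pattern repeats every 6 terms and not for any smaller step, so p = 6.

6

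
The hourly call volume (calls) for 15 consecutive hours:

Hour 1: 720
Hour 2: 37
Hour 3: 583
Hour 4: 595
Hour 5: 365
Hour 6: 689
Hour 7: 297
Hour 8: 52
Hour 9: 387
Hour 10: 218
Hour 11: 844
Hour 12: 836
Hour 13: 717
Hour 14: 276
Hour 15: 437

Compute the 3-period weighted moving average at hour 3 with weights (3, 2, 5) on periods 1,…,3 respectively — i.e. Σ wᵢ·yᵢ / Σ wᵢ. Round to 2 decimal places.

514.90

Weighted sum: 3·720 + 2·37 + 5·583 = 2160 + 74 + 2915 = 5149
Weight total: 3 + 2 + 5 = 10
WMA = 5149 / 10 = 514.90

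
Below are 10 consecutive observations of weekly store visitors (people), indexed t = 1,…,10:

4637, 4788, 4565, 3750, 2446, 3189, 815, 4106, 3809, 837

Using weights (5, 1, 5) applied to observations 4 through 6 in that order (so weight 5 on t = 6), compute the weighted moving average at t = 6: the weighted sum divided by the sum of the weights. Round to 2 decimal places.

3376.45

Weighted sum: 5·3750 + 1·2446 + 5·3189 = 18750 + 2446 + 15945 = 37141
Weight total: 5 + 1 + 5 = 11
WMA = 37141 / 11 = 3376.45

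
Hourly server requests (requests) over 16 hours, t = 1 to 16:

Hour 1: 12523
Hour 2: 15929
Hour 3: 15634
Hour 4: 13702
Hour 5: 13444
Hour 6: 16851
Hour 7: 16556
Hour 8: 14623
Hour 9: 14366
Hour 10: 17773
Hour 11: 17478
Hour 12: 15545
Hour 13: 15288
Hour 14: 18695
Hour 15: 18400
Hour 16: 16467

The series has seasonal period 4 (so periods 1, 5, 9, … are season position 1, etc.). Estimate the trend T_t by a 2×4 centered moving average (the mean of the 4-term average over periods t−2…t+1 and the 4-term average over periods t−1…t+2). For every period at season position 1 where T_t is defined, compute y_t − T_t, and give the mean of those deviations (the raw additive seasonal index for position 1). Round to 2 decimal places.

Season position 1 occurs at t = 5, 9, 13 (where T_t is defined).
t=5: T_5 = 15023.0000; y_5 − T_5 = 13444 − 15023.0000 = -1579.0000
t=9: T_9 = 15944.7500; y_9 − T_9 = 14366 − 15944.7500 = -1578.7500
t=13: T_13 = 16866.7500; y_13 − T_13 = 15288 − 16866.7500 = -1578.7500
Mean deviation: (-1579.0000 + -1578.7500 + -1578.7500) / 3 = -1578.83

-1578.83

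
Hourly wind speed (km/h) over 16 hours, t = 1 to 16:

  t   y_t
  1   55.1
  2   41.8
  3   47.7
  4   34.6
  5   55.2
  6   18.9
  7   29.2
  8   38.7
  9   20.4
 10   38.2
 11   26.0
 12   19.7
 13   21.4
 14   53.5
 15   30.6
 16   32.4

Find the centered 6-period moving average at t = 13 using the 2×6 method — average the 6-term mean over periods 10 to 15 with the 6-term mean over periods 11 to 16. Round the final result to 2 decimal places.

Sum over 10–15: 38.2 + 26.0 + 19.7 + 21.4 + 53.5 + 30.6 = 189.4
Sum over 11–16: 26.0 + 19.7 + 21.4 + 53.5 + 30.6 + 32.4 = 183.6
CMA at t=13 = (189.4 + 183.6) / (2·6) = 373.0 / 12 = 31.08

31.08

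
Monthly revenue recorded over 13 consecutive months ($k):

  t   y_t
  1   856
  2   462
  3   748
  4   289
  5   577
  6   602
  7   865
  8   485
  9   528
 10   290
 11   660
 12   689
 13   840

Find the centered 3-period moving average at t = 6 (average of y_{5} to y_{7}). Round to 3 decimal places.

Sum of periods 5–7: 577 + 602 + 865 = 2044
Divide by 3: 2044 / 3 = 681.333

681.333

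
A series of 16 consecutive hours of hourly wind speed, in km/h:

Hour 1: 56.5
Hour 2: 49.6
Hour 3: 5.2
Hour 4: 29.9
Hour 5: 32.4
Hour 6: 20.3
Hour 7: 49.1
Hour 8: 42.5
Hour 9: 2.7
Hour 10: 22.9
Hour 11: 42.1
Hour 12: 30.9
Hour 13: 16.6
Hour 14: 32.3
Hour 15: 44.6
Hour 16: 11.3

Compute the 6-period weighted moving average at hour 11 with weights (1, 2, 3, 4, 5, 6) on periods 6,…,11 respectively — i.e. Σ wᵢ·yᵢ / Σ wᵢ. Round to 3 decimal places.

29.710

Weighted sum: 1·20.3 + 2·49.1 + 3·42.5 + 4·2.7 + 5·22.9 + 6·42.1 = 20.3 + 98.2 + 127.5 + 10.8 + 114.5 + 252.6 = 623.9
Weight total: 1 + 2 + 3 + 4 + 5 + 6 = 21
WMA = 623.9 / 21 = 29.710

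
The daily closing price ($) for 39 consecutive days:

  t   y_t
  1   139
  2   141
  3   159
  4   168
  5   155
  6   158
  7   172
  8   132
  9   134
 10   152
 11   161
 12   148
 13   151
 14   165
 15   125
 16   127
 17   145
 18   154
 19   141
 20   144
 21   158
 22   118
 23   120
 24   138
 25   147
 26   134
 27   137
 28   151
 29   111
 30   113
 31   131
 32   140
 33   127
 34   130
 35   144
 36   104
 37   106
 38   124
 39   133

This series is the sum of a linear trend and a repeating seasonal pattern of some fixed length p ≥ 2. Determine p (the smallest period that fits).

7

First differences y_{t+1} − y_t: 2, 18, 9, -13, 3, 14, -40, 2, 18, 9, -13, 3, 14, -40, 2, 18, …
The difference pattern repeats every 7 terms and not for any smaller step, so p = 7.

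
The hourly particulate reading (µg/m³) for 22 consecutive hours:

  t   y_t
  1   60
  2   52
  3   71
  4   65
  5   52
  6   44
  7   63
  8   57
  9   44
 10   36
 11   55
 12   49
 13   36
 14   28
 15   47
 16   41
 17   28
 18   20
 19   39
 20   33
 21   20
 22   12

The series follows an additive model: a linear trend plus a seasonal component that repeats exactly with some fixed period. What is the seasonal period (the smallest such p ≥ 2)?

First differences y_{t+1} − y_t: -8, 19, -6, -13, -8, 19, -6, -13, -8, 19, …
The difference pattern repeats every 4 terms and not for any smaller step, so p = 4.

4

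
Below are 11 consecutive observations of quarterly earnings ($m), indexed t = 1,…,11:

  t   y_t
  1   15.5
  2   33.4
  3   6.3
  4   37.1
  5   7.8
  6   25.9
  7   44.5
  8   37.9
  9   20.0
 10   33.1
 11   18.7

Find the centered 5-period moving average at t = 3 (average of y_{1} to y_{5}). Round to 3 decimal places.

Sum of periods 1–5: 15.5 + 33.4 + 6.3 + 37.1 + 7.8 = 100.1
Divide by 5: 100.1 / 5 = 20.020

20.020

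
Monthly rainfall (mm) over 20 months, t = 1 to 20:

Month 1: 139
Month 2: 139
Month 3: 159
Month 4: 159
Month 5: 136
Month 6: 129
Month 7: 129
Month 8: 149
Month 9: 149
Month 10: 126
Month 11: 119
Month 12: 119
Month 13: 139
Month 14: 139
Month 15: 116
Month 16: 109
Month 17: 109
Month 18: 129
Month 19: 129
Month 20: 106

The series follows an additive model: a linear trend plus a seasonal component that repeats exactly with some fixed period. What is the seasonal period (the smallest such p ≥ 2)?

5

First differences y_{t+1} − y_t: 0, 20, 0, -23, -7, 0, 20, 0, -23, -7, 0, 20, …
The difference pattern repeats every 5 terms and not for any smaller step, so p = 5.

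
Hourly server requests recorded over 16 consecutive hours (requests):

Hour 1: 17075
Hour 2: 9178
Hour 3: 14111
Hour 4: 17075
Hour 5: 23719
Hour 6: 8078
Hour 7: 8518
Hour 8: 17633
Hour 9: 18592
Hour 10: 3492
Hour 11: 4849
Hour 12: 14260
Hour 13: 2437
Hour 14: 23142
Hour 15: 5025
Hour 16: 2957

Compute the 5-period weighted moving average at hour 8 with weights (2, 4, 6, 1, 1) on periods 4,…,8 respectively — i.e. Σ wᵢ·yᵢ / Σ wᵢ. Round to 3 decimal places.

Weighted sum: 2·17075 + 4·23719 + 6·8078 + 1·8518 + 1·17633 = 34150 + 94876 + 48468 + 8518 + 17633 = 203645
Weight total: 2 + 4 + 6 + 1 + 1 = 14
WMA = 203645 / 14 = 14546.071

14546.071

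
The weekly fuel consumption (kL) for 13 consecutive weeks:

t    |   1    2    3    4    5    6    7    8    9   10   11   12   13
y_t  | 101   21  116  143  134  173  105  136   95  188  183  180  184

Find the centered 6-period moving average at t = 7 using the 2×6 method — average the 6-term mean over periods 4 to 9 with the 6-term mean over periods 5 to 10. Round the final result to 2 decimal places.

134.75

Sum over 4–9: 143 + 134 + 173 + 105 + 136 + 95 = 786
Sum over 5–10: 134 + 173 + 105 + 136 + 95 + 188 = 831
CMA at t=7 = (786 + 831) / (2·6) = 1617 / 12 = 134.75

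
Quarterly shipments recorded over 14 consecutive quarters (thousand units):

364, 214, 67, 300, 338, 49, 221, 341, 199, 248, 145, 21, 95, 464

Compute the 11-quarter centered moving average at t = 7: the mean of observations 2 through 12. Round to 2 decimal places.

194.82

Sum of periods 2–12: 214 + 67 + 300 + 338 + 49 + 221 + 341 + 199 + 248 + 145 + 21 = 2143
Divide by 11: 2143 / 11 = 194.82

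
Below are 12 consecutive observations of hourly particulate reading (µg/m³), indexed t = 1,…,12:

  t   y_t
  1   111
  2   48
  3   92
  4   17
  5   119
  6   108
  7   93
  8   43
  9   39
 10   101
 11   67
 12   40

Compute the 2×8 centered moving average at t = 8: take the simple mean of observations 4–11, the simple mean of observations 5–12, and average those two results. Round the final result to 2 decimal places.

74.81

Sum over 4–11: 17 + 119 + 108 + 93 + 43 + 39 + 101 + 67 = 587
Sum over 5–12: 119 + 108 + 93 + 43 + 39 + 101 + 67 + 40 = 610
CMA at t=8 = (587 + 610) / (2·8) = 1197 / 16 = 74.81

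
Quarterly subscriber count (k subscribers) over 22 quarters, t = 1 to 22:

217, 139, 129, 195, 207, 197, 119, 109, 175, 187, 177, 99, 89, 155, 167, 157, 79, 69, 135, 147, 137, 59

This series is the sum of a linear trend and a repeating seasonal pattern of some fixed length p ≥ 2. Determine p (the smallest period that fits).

First differences y_{t+1} − y_t: -78, -10, 66, 12, -10, -78, -10, 66, 12, -10, -78, -10, …
The difference pattern repeats every 5 terms and not for any smaller step, so p = 5.

5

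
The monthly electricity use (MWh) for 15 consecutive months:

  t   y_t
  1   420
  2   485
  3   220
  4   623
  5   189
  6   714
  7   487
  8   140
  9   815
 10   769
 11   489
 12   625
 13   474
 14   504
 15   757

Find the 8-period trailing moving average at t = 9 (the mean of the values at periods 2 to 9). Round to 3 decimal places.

Sum of periods 2–9: 485 + 220 + 623 + 189 + 714 + 487 + 140 + 815 = 3673
Divide by 8: 3673 / 8 = 459.125

459.125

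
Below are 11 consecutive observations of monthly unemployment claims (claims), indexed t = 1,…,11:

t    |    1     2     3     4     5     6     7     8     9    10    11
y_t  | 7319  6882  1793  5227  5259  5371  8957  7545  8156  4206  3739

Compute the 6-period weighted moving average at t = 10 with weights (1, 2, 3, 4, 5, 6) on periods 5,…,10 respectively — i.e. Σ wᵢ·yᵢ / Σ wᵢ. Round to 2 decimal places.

6622.29

Weighted sum: 1·5259 + 2·5371 + 3·8957 + 4·7545 + 5·8156 + 6·4206 = 5259 + 10742 + 26871 + 30180 + 40780 + 25236 = 139068
Weight total: 1 + 2 + 3 + 4 + 5 + 6 = 21
WMA = 139068 / 21 = 6622.29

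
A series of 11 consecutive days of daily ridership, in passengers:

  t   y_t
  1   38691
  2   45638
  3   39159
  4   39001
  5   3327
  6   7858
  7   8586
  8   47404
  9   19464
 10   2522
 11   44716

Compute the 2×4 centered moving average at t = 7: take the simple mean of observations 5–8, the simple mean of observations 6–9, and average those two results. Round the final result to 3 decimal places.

Sum over 5–8: 3327 + 7858 + 8586 + 47404 = 67175
Sum over 6–9: 7858 + 8586 + 47404 + 19464 = 83312
CMA at t=7 = (67175 + 83312) / (2·4) = 150487 / 8 = 18810.875

18810.875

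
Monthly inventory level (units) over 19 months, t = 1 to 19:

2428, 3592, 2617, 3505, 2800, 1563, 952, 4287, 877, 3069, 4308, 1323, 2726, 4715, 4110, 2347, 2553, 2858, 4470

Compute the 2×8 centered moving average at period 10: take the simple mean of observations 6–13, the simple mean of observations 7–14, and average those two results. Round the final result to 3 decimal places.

Sum over 6–13: 1563 + 952 + 4287 + 877 + 3069 + 4308 + 1323 + 2726 = 19105
Sum over 7–14: 952 + 4287 + 877 + 3069 + 4308 + 1323 + 2726 + 4715 = 22257
CMA at t=10 = (19105 + 22257) / (2·8) = 41362 / 16 = 2585.125

2585.125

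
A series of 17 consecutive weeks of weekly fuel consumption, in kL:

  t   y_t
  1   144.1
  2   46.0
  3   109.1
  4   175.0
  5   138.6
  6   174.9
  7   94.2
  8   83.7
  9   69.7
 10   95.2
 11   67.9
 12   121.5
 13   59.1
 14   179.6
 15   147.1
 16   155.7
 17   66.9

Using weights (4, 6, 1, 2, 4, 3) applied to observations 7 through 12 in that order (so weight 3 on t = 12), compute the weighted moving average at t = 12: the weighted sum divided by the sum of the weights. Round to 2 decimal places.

Weighted sum: 4·94.2 + 6·83.7 + 1·69.7 + 2·95.2 + 4·67.9 + 3·121.5 = 376.8 + 502.2 + 69.7 + 190.4 + 271.6 + 364.5 = 1775.2
Weight total: 4 + 6 + 1 + 2 + 4 + 3 = 20
WMA = 1775.2 / 20 = 88.76

88.76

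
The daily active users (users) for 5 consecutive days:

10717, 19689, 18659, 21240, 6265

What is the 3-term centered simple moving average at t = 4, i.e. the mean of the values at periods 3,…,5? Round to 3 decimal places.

Sum of periods 3–5: 18659 + 21240 + 6265 = 46164
Divide by 3: 46164 / 3 = 15388.000

15388.000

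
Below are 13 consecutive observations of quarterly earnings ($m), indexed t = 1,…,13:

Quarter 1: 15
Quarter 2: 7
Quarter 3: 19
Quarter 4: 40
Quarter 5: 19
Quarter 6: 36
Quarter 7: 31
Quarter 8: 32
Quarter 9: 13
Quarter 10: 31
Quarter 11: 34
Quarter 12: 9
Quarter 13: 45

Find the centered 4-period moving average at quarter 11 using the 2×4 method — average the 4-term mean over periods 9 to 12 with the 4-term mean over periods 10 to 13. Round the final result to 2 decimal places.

Sum over 9–12: 13 + 31 + 34 + 9 = 87
Sum over 10–13: 31 + 34 + 9 + 45 = 119
CMA at t=11 = (87 + 119) / (2·4) = 206 / 8 = 25.75

25.75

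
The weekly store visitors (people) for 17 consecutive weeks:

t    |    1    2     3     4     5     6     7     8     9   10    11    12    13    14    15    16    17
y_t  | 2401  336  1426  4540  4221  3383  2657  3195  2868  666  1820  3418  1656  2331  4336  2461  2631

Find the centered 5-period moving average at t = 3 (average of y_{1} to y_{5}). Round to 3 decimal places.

2584.800

Sum of periods 1–5: 2401 + 336 + 1426 + 4540 + 4221 = 12924
Divide by 5: 12924 / 5 = 2584.800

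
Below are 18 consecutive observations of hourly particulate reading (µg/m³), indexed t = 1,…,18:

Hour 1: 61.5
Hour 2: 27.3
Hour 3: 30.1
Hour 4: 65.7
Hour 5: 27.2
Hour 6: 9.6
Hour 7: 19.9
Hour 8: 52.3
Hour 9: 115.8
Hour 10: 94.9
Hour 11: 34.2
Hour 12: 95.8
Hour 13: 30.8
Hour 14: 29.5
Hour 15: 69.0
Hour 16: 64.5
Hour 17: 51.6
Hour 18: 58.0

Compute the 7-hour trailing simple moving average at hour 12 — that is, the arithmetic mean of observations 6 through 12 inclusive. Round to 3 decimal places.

Sum of periods 6–12: 9.6 + 19.9 + 52.3 + 115.8 + 94.9 + 34.2 + 95.8 = 422.5
Divide by 7: 422.5 / 7 = 60.357

60.357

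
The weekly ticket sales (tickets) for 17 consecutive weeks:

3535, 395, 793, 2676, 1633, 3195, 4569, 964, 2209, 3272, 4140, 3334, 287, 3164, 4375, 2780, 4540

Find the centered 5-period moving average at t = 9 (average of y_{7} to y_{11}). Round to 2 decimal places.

3030.80

Sum of periods 7–11: 4569 + 964 + 2209 + 3272 + 4140 = 15154
Divide by 5: 15154 / 5 = 3030.80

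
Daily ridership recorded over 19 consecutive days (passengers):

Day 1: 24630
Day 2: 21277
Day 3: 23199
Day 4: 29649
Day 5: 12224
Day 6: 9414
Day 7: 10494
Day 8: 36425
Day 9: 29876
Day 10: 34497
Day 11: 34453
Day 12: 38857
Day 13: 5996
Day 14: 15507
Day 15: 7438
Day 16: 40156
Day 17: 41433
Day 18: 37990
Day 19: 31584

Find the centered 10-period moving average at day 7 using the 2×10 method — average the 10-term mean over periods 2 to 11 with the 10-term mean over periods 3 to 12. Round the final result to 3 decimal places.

Sum over 2–11: 21277 + 23199 + 29649 + 12224 + 9414 + 10494 + 36425 + 29876 + 34497 + 34453 = 241508
Sum over 3–12: 23199 + 29649 + 12224 + 9414 + 10494 + 36425 + 29876 + 34497 + 34453 + 38857 = 259088
CMA at t=7 = (241508 + 259088) / (2·10) = 500596 / 20 = 25029.800

25029.800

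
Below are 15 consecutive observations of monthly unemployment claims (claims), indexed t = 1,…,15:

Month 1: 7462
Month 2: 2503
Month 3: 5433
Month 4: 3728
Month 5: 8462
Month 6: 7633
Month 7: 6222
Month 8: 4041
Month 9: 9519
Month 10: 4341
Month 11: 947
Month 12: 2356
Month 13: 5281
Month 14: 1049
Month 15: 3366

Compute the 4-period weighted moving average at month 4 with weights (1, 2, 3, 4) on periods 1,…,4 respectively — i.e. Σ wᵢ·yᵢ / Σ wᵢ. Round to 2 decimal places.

4367.90

Weighted sum: 1·7462 + 2·2503 + 3·5433 + 4·3728 = 7462 + 5006 + 16299 + 14912 = 43679
Weight total: 1 + 2 + 3 + 4 = 10
WMA = 43679 / 10 = 4367.90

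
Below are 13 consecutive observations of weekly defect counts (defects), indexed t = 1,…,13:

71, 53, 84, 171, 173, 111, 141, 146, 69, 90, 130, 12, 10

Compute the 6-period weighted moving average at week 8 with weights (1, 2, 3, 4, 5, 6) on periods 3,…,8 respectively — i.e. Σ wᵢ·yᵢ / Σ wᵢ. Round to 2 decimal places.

Weighted sum: 1·84 + 2·171 + 3·173 + 4·111 + 5·141 + 6·146 = 84 + 342 + 519 + 444 + 705 + 876 = 2970
Weight total: 1 + 2 + 3 + 4 + 5 + 6 = 21
WMA = 2970 / 21 = 141.43

141.43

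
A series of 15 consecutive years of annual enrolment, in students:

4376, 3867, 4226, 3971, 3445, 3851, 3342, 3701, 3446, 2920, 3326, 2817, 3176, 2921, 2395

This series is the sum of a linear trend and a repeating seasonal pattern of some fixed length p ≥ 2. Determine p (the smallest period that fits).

First differences y_{t+1} − y_t: -509, 359, -255, -526, 406, -509, 359, -255, -526, 406, -509, 359, …
The difference pattern repeats every 5 terms and not for any smaller step, so p = 5.

5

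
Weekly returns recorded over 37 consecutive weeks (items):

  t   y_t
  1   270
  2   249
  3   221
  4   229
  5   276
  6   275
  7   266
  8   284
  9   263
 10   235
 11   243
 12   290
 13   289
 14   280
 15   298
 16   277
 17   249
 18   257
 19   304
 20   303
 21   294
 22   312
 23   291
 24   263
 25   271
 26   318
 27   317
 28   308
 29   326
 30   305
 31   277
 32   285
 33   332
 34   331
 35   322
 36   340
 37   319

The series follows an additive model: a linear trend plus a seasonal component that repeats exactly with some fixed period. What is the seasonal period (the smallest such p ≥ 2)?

7

First differences y_{t+1} − y_t: -21, -28, 8, 47, -1, -9, 18, -21, -28, 8, 47, -1, -9, 18, -21, -28, …
The difference pattern repeats every 7 terms and not for any smaller step, so p = 7.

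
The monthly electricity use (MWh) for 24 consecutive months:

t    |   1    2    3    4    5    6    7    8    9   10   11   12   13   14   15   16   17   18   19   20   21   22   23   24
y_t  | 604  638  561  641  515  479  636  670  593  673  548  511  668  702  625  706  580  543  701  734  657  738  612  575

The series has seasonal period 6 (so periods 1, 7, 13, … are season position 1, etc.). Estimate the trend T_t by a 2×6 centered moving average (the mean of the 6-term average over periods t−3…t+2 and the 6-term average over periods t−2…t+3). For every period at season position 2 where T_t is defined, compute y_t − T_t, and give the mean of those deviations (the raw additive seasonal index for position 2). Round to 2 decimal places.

72.69

Season position 2 occurs at t = 8, 14, 20 (where T_t is defined).
t=8: T_8 = 597.0833; y_8 − T_8 = 670 − 597.0833 = 72.9167
t=14: T_14 = 629.3333; y_14 − T_14 = 702 − 629.3333 = 72.6667
t=20: T_20 = 661.5000; y_20 − T_20 = 734 − 661.5000 = 72.5000
Mean deviation: (72.9167 + 72.6667 + 72.5000) / 3 = 72.69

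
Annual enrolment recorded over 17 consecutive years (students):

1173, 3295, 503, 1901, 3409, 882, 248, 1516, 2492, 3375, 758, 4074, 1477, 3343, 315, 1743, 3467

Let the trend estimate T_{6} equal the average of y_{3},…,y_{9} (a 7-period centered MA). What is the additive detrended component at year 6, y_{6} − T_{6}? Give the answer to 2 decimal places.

Trend T_6 = (503 + 1901 + 3409 + 882 + 248 + 1516 + 2492) / 7 = 10951/7 = 1564.4286
Detrended value: 882 − 1564.4286 = -682.43

-682.43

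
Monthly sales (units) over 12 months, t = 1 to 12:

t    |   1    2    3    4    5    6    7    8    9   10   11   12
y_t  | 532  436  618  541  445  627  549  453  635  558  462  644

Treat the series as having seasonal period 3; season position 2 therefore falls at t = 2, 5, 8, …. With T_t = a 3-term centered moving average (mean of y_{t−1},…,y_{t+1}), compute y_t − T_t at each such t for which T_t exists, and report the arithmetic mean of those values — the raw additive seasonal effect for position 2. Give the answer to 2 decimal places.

-92.67

Season position 2 occurs at t = 2, 5, 8, 11 (where T_t is defined).
t=2: T_2 = 528.6667; y_2 − T_2 = 436 − 528.6667 = -92.6667
t=5: T_5 = 537.6667; y_5 − T_5 = 445 − 537.6667 = -92.6667
t=8: T_8 = 545.6667; y_8 − T_8 = 453 − 545.6667 = -92.6667
t=11: T_11 = 554.6667; y_11 − T_11 = 462 − 554.6667 = -92.6667
Mean deviation: (-92.6667 + -92.6667 + -92.6667 + -92.6667) / 4 = -92.67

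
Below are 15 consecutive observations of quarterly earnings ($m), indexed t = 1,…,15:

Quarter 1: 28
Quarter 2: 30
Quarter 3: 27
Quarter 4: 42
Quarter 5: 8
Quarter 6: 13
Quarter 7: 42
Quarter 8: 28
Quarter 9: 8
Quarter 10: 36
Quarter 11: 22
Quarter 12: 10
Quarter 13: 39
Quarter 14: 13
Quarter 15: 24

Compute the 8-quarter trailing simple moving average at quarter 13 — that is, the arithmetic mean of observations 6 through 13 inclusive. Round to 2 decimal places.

24.75

Sum of periods 6–13: 13 + 42 + 28 + 8 + 36 + 22 + 10 + 39 = 198
Divide by 8: 198 / 8 = 24.75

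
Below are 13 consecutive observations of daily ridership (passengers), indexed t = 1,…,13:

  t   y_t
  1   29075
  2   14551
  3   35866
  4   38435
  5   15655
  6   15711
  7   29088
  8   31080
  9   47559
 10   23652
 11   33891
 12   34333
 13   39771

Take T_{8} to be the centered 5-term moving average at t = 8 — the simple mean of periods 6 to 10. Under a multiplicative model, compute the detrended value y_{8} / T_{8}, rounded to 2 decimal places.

1.06

Trend T_8 = (15711 + 29088 + 31080 + 47559 + 23652) / 5 = 147090/5 = 29418.0000
Ratio to trend: 31080 / 29418.0000 = 1.06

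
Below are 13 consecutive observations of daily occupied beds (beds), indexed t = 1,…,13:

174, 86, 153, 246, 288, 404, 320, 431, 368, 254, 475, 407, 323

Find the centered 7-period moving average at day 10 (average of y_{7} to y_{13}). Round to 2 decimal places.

Sum of periods 7–13: 320 + 431 + 368 + 254 + 475 + 407 + 323 = 2578
Divide by 7: 2578 / 7 = 368.29

368.29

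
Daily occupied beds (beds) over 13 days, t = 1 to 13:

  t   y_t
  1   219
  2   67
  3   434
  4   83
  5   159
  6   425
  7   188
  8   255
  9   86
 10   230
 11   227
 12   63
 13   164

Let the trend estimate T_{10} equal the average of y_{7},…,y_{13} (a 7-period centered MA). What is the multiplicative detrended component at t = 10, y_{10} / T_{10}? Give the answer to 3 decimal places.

Trend T_10 = (188 + 255 + 86 + 230 + 227 + 63 + 164) / 7 = 1213/7 = 173.28571
Ratio to trend: 230 / 173.28571 = 1.327

1.327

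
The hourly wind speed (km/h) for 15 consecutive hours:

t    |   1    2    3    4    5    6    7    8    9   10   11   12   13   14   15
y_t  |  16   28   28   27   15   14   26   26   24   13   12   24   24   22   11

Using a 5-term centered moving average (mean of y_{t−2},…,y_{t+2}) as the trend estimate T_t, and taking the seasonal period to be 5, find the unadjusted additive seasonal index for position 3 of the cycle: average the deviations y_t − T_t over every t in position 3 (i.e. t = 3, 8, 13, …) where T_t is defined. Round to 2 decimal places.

Season position 3 occurs at t = 3, 8, 13 (where T_t is defined).
t=3: T_3 = 22.8000; y_3 − T_3 = 28 − 22.8000 = 5.2000
t=8: T_8 = 20.6000; y_8 − T_8 = 26 − 20.6000 = 5.4000
t=13: T_13 = 18.6000; y_13 − T_13 = 24 − 18.6000 = 5.4000
Mean deviation: (5.2000 + 5.4000 + 5.4000) / 3 = 5.33

5.33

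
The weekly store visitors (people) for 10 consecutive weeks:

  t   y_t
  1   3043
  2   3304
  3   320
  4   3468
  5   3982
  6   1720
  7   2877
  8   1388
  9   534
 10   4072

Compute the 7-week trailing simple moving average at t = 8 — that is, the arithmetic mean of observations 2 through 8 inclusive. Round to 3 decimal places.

2437.000

Sum of periods 2–8: 3304 + 320 + 3468 + 3982 + 1720 + 2877 + 1388 = 17059
Divide by 7: 17059 / 7 = 2437.000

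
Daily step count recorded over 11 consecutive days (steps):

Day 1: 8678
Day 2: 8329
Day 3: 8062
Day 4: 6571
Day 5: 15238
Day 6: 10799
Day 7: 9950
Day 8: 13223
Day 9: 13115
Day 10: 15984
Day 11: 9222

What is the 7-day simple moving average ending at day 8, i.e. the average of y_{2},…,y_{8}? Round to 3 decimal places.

10310.286

Sum of periods 2–8: 8329 + 8062 + 6571 + 15238 + 10799 + 9950 + 13223 = 72172
Divide by 7: 72172 / 7 = 10310.286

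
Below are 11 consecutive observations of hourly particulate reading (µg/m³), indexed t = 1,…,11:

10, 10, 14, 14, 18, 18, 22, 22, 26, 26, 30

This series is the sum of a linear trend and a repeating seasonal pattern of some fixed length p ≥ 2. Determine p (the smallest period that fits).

2

First differences y_{t+1} − y_t: 0, 4, 0, 4, 0, 4, …
The difference pattern repeats every 2 terms and not for any smaller step, so p = 2.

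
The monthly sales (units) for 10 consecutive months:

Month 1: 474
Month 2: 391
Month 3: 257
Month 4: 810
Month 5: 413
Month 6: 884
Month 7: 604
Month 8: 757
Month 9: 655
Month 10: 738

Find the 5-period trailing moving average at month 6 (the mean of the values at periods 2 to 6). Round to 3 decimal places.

Sum of periods 2–6: 391 + 257 + 810 + 413 + 884 = 2755
Divide by 5: 2755 / 5 = 551.000

551.000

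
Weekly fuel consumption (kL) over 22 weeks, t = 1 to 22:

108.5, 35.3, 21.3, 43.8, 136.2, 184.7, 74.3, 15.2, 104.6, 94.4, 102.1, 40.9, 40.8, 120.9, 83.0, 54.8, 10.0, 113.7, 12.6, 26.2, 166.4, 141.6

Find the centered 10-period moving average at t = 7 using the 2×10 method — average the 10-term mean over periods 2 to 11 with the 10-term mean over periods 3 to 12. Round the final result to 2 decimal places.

Sum over 2–11: 35.3 + 21.3 + 43.8 + 136.2 + 184.7 + 74.3 + 15.2 + 104.6 + 94.4 + 102.1 = 811.9
Sum over 3–12: 21.3 + 43.8 + 136.2 + 184.7 + 74.3 + 15.2 + 104.6 + 94.4 + 102.1 + 40.9 = 817.5
CMA at t=7 = (811.9 + 817.5) / (2·10) = 1629.4 / 20 = 81.47

81.47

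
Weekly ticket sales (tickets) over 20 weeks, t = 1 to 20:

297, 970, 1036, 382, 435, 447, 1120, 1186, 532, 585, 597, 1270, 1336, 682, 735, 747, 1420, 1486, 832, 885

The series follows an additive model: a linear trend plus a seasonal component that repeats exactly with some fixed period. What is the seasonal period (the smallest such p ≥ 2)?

5

First differences y_{t+1} − y_t: 673, 66, -654, 53, 12, 673, 66, -654, 53, 12, 673, 66, …
The difference pattern repeats every 5 terms and not for any smaller step, so p = 5.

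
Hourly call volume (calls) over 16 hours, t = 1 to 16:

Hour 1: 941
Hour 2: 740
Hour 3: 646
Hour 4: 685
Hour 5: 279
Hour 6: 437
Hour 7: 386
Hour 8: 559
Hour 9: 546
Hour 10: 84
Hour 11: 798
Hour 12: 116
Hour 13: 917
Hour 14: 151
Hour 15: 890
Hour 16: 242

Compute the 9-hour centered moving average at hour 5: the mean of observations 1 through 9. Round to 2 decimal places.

579.89

Sum of periods 1–9: 941 + 740 + 646 + 685 + 279 + 437 + 386 + 559 + 546 = 5219
Divide by 9: 5219 / 9 = 579.89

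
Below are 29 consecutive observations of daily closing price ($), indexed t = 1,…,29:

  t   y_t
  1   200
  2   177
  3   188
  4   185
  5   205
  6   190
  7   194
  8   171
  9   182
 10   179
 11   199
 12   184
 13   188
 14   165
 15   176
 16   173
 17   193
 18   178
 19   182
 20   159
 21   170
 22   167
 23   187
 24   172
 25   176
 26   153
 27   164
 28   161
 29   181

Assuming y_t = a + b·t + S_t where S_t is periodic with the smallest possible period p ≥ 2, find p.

6

First differences y_{t+1} − y_t: -23, 11, -3, 20, -15, 4, -23, 11, -3, 20, -15, 4, -23, 11, …
The difference pattern repeats every 6 terms and not for any smaller step, so p = 6.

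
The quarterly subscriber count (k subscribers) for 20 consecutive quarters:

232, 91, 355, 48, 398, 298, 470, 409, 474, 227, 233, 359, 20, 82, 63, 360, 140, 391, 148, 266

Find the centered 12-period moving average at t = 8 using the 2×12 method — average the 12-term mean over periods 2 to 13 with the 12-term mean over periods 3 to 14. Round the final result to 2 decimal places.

Sum over 2–13: 91 + 355 + 48 + 398 + 298 + 470 + 409 + 474 + 227 + 233 + 359 + 20 = 3382
Sum over 3–14: 355 + 48 + 398 + 298 + 470 + 409 + 474 + 227 + 233 + 359 + 20 + 82 = 3373
CMA at t=8 = (3382 + 3373) / (2·12) = 6755 / 24 = 281.46

281.46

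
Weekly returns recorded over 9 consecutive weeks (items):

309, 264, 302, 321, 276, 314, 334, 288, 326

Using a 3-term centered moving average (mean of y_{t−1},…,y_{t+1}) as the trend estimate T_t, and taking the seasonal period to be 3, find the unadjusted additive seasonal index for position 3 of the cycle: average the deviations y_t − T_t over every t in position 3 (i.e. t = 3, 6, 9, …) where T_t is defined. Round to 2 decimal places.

Season position 3 occurs at t = 3, 6 (where T_t is defined).
t=3: T_3 = 295.6667; y_3 − T_3 = 302 − 295.6667 = 6.3333
t=6: T_6 = 308.0000; y_6 − T_6 = 314 − 308.0000 = 6.0000
Mean deviation: (6.3333 + 6.0000) / 2 = 6.17

6.17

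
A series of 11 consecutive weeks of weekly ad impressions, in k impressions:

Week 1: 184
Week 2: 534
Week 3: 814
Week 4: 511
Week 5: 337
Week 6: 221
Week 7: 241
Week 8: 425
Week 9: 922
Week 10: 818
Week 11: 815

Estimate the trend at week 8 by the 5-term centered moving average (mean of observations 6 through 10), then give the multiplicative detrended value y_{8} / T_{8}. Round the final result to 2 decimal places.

Trend T_8 = (221 + 241 + 425 + 922 + 818) / 5 = 2627/5 = 525.4000
Ratio to trend: 425 / 525.4000 = 0.81

0.81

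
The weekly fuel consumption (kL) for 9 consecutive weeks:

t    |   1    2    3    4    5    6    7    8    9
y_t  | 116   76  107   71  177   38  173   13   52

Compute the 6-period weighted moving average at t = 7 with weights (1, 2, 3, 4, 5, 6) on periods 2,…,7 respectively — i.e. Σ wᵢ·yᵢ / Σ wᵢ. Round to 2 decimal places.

116.14

Weighted sum: 1·76 + 2·107 + 3·71 + 4·177 + 5·38 + 6·173 = 76 + 214 + 213 + 708 + 190 + 1038 = 2439
Weight total: 1 + 2 + 3 + 4 + 5 + 6 = 21
WMA = 2439 / 21 = 116.14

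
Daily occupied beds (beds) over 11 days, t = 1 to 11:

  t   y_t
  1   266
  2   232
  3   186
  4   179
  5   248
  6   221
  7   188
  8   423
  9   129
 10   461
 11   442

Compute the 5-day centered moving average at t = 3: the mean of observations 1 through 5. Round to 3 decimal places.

222.200

Sum of periods 1–5: 266 + 232 + 186 + 179 + 248 = 1111
Divide by 5: 1111 / 5 = 222.200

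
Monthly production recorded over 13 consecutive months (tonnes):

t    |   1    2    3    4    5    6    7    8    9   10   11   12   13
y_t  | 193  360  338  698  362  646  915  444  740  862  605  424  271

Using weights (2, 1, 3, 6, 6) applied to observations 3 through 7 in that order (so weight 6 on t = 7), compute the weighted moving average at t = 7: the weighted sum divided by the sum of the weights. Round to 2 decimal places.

657.00

Weighted sum: 2·338 + 1·698 + 3·362 + 6·646 + 6·915 = 676 + 698 + 1086 + 3876 + 5490 = 11826
Weight total: 2 + 1 + 3 + 6 + 6 = 18
WMA = 11826 / 18 = 657.00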